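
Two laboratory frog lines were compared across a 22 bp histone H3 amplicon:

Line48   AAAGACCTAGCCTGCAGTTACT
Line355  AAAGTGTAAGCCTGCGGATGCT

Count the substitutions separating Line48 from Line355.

Differing sites — 5:A/T; 6:C/G; 7:C/T; 8:T/A; 16:A/G; 18:T/A; 20:A/G.
That gives 7 mismatches out of 22 aligned sites, so the Hamming distance is 7.

7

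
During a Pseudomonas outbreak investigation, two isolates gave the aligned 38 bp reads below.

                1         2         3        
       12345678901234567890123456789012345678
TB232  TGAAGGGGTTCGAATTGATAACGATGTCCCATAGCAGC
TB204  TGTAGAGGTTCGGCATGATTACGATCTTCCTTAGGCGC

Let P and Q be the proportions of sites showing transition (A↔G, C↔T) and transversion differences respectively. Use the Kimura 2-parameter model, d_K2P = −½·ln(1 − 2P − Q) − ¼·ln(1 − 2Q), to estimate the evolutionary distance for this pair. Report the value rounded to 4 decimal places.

0.3664

The sequences differ at positions 3 (A/T, transversion), 6 (G/A, transition), 13 (A/G, transition), 14 (A/C, transversion), 15 (T/A, transversion), 20 (A/T, transversion), 26 (G/C, transversion), 28 (C/T, transition), 31 (A/T, transversion), 35 (C/G, transversion), 36 (A/C, transversion).
Of the 11 differences, 3 transitions and 8 transversions over 38 sites: P = 3/38 = 0.078947, Q = 8/38 = 0.210526.
d = −0.5·ln(0.631580) − 0.25·ln(0.578948) = −0.5·(-0.459531) − 0.25·(-0.546543) = 0.3664.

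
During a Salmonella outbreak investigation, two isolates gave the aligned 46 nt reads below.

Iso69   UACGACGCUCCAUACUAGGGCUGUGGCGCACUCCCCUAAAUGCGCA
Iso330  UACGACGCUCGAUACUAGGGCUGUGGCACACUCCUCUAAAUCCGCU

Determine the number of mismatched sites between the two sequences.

5

Differing sites — 11:C/G; 28:G/A; 35:C/U; 42:G/C; 46:A/U.
That gives 5 mismatches out of 46 aligned sites, so the Hamming distance is 5.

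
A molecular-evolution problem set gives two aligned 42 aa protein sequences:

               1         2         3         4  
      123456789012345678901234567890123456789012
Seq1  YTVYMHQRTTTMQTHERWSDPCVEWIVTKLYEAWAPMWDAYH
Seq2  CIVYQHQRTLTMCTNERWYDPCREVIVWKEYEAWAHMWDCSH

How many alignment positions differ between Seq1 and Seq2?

Mismatches occur at site 1 (Y↔C), site 2 (T↔I), site 5 (M↔Q), site 10 (T↔L), site 13 (Q↔C), site 15 (H↔N), site 19 (S↔Y), site 23 (V↔R), site 25 (W↔V), site 28 (T↔W), site 30 (L↔E), site 36 (P↔H), site 40 (A↔C), site 41 (Y↔S).
That gives 14 mismatches out of 42 aligned sites, so the Hamming distance is 14.

14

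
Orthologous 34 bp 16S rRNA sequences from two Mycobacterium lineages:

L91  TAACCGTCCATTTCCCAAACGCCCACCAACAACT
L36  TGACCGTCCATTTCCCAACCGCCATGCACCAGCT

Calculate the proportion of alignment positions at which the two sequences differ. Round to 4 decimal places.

Differing sites — 2:A/G; 19:A/C; 24:C/A; 25:A/T; 26:C/G; 29:A/C; 32:A/G.
There are 7 differences over 34 sites, so p = 7/34 = 0.2059.

0.2059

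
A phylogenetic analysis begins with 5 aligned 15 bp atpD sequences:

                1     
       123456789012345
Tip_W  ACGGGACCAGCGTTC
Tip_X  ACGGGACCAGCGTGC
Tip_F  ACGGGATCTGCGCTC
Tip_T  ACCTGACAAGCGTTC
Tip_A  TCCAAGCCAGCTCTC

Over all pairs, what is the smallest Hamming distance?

Pairwise Hamming distances:
  Tip_W vs Tip_X: 1
  Tip_W vs Tip_F: 3
  Tip_W vs Tip_T: 3
  Tip_W vs Tip_A: 7
  Tip_X vs Tip_F: 4
  Tip_X vs Tip_T: 4
  Tip_X vs Tip_A: 8
  Tip_F vs Tip_T: 6
  Tip_F vs Tip_A: 8
  Tip_T vs Tip_A: 7
The smallest is 1, between Tip_W and Tip_X.

1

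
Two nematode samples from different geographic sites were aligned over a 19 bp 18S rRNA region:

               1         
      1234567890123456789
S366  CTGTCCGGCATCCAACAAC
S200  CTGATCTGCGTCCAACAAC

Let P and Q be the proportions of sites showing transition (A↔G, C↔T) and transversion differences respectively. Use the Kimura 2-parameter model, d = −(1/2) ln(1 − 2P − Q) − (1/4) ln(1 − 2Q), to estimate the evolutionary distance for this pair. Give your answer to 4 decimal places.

Differing sites — 4:T/A (Tv); 5:C/T (Ti); 7:G/T (Tv); 10:A/G (Ti).
Of the 4 differences, 2 transitions and 2 transversions over 19 sites: P = 2/19 = 0.105263, Q = 2/19 = 0.105263.
d = −0.5·ln(0.684211) − 0.25·ln(0.789474) = −0.5·(-0.379489) − 0.25·(-0.236388) = 0.2488.

0.2488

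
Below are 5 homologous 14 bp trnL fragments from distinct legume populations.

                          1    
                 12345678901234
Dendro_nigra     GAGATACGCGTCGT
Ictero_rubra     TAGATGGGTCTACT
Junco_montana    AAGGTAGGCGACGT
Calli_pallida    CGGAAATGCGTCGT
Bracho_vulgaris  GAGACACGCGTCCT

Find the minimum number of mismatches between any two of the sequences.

Pairwise Hamming distances:
  Dendro_nigra vs Ictero_rubra: 7
  Dendro_nigra vs Junco_montana: 4
  Dendro_nigra vs Calli_pallida: 4
  Dendro_nigra vs Bracho_vulgaris: 2
  Ictero_rubra vs Junco_montana: 8
  Ictero_rubra vs Calli_pallida: 9
  Ictero_rubra vs Bracho_vulgaris: 7
  Junco_montana vs Calli_pallida: 6
  Junco_montana vs Bracho_vulgaris: 6
  Calli_pallida vs Bracho_vulgaris: 5
The smallest is 2, between Dendro_nigra and Bracho_vulgaris.

2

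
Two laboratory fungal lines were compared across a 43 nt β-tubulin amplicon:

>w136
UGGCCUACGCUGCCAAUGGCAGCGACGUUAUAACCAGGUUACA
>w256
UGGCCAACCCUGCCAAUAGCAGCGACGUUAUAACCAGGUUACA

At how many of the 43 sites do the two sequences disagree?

3

Mismatches occur at site 6 (U↔A), site 9 (G↔C), site 18 (G↔A).
That gives 3 mismatches out of 43 aligned sites, so the Hamming distance is 3.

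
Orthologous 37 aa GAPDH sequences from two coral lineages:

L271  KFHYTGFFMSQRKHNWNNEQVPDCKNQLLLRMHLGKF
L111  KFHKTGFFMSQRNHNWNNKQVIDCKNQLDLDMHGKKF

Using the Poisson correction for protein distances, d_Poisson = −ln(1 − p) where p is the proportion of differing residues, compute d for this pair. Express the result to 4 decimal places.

Mismatches occur at site 4 (Y↔K), site 13 (K↔N), site 19 (E↔K), site 22 (P↔I), site 29 (L↔D), site 31 (R↔D), site 34 (L↔G), site 35 (G↔K).
p = 8/37 = 0.216216.
d = −ln(1 − 0.216216) = −ln(0.783784) = 0.2436.

0.2436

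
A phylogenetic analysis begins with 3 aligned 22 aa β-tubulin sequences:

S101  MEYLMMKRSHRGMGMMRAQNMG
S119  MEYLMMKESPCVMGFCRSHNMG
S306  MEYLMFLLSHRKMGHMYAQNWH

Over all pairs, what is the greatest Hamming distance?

13

Pairwise Hamming distances:
  S101 vs S119: 8
  S101 vs S306: 8
  S119 vs S306: 13
The largest is 13, between S119 and S306.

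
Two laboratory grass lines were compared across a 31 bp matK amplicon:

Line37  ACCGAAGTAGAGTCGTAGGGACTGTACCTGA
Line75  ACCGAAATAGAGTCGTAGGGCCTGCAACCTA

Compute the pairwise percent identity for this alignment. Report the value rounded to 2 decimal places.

Differing sites — 7:G/A; 21:A/C; 25:T/C; 27:C/A; 29:T/C; 30:G/T.
25 of the 31 sites match, so the percent identity is 25/31 × 100 = 80.65%.

80.65%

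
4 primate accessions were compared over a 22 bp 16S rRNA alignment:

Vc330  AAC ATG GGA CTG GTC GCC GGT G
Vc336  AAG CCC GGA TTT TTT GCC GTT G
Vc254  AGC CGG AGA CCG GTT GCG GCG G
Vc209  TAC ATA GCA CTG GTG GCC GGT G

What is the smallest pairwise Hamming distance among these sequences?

4

Pairwise Hamming distances:
  Vc330 vs Vc336: 9
  Vc330 vs Vc254: 9
  Vc330 vs Vc209: 4
  Vc336 vs Vc254: 12
  Vc336 vs Vc209: 11
  Vc254 vs Vc209: 12
The smallest is 4, between Vc330 and Vc209.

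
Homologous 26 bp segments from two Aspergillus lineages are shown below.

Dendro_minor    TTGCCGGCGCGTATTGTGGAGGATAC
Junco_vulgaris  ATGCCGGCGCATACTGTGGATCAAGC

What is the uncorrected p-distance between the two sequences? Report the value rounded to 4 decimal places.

Differing sites — 1:T/A; 11:G/A; 14:T/C; 21:G/T; 22:G/C; 24:T/A; 25:A/G.
There are 7 differences over 26 sites, so p = 7/26 = 0.2692.

0.2692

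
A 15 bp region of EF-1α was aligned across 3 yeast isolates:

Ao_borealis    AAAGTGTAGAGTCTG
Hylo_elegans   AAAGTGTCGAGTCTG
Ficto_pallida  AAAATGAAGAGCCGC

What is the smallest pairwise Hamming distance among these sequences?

Pairwise Hamming distances:
  Ao_borealis vs Hylo_elegans: 1
  Ao_borealis vs Ficto_pallida: 5
  Hylo_elegans vs Ficto_pallida: 6
The smallest is 1, between Ao_borealis and Hylo_elegans.

1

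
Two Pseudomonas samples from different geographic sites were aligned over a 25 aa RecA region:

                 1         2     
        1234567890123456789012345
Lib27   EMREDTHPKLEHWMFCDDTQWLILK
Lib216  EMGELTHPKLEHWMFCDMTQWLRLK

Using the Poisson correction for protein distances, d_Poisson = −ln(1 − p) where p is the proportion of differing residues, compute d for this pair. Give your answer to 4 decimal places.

Mismatches occur at site 3 (R↔G), site 5 (D↔L), site 18 (D↔M), site 23 (I↔R).
p = 4/25 = 0.160000.
d = −ln(1 − 0.160000) = −ln(0.840000) = 0.1744.

0.1744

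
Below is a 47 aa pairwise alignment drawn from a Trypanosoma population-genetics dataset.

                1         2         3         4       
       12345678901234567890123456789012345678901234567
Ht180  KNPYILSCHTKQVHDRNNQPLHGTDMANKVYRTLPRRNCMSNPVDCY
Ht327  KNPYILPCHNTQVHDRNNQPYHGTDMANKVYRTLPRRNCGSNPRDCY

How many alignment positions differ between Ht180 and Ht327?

6

Mismatches occur at site 7 (S/P), site 10 (T/N), site 11 (K/T), site 21 (L/Y), site 40 (M/G), site 44 (V/R).
That gives 6 mismatches out of 47 aligned sites, so the Hamming distance is 6.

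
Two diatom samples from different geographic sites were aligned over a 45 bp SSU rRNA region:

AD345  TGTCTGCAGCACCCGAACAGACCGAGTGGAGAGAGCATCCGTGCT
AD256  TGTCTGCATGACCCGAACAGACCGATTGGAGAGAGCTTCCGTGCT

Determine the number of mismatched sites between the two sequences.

Mismatches occur at site 9 (G/T), site 10 (C/G), site 26 (G/T), site 37 (A/T).
That gives 4 mismatches out of 45 aligned sites, so the Hamming distance is 4.

4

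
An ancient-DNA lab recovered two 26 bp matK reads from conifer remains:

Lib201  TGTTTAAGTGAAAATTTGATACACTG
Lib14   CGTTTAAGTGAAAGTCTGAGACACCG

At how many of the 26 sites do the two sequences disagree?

Mismatches occur at site 1 (T/C), site 14 (A/G), site 16 (T/C), site 20 (T/G), site 25 (T/C).
That gives 5 mismatches out of 26 aligned sites, so the Hamming distance is 5.

5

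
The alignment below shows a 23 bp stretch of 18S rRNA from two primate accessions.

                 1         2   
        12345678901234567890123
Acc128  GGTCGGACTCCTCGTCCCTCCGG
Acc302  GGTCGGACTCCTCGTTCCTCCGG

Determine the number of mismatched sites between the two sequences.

A single mismatch occurs at site 16 (C/T).
That gives 1 mismatch out of 23 aligned sites, so the Hamming distance is 1.

1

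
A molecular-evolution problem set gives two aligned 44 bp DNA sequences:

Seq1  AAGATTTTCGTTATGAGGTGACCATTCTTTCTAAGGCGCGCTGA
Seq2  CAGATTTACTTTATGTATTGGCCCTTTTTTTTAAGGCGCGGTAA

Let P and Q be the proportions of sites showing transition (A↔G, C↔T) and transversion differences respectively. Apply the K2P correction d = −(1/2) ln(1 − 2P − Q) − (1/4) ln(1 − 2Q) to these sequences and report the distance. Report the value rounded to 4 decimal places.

Mismatches occur at site 1 (A↔C, transversion), site 8 (T↔A, transversion), site 10 (G↔T, transversion), site 16 (A↔T, transversion), site 17 (G↔A, transition), site 18 (G↔T, transversion), site 21 (A↔G, transition), site 24 (A↔C, transversion), site 27 (C↔T, transition), site 31 (C↔T, transition), site 41 (C↔G, transversion), site 43 (G↔A, transition).
Of the 12 differences, 5 transitions and 7 transversions over 44 sites: P = 5/44 = 0.113636, Q = 7/44 = 0.159091.
d = −0.5·ln(0.613637) − 0.25·ln(0.681818) = −0.5·(-0.488352) − 0.25·(-0.382993) = 0.3399.

0.3399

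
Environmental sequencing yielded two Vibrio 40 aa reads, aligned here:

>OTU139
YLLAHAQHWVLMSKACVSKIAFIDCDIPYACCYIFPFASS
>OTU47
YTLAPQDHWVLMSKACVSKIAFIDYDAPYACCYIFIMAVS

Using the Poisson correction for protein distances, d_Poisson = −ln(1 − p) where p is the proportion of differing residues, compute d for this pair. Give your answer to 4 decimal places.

0.2549

The sequences differ at positions 2 (L/T), 5 (H/P), 6 (A/Q), 7 (Q/D), 25 (C/Y), 27 (I/A), 36 (P/I), 37 (F/M), 39 (S/V).
p = 9/40 = 0.225000.
d = −ln(1 − 0.225000) = −ln(0.775000) = 0.2549.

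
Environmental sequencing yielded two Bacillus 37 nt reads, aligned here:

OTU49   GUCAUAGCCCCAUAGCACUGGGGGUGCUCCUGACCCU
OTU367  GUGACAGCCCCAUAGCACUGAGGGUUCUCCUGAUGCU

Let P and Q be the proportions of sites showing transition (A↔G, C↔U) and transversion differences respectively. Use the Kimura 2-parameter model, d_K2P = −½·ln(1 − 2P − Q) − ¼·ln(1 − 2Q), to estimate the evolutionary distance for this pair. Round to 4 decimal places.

Mismatches occur at site 3 (C/G, transversion), site 5 (U/C, transition), site 21 (G/A, transition), site 26 (G/U, transversion), site 34 (C/U, transition), site 35 (C/G, transversion).
Of the 6 differences, 3 transitions and 3 transversions over 37 sites: P = 3/37 = 0.081081, Q = 3/37 = 0.081081.
d = −0.5·ln(0.756757) − 0.25·ln(0.837838) = −0.5·(-0.278713) − 0.25·(-0.176931) = 0.1836.

0.1836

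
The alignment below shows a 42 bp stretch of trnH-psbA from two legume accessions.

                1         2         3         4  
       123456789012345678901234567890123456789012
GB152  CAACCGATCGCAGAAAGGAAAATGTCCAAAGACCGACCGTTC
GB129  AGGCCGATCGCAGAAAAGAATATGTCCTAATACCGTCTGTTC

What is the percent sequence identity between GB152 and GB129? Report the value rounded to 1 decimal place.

The sequences differ at positions 1 (C/A), 2 (A/G), 3 (A/G), 17 (G/A), 21 (A/T), 28 (A/T), 31 (G/T), 36 (A/T), 38 (C/T).
33 of the 42 sites match, so the percent identity is 33/42 × 100 = 78.6%.

78.6%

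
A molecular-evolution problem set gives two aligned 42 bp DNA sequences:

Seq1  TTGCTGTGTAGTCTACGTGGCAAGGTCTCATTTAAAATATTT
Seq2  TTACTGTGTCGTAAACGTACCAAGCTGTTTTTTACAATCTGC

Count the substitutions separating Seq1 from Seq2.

14

The sequences differ at positions 3 (G/A), 10 (A/C), 13 (C/A), 14 (T/A), 19 (G/A), 20 (G/C), 25 (G/C), 27 (C/G), 29 (C/T), 30 (A/T), 35 (A/C), 39 (A/C), 41 (T/G), 42 (T/C).
That gives 14 mismatches out of 42 aligned sites, so the Hamming distance is 14.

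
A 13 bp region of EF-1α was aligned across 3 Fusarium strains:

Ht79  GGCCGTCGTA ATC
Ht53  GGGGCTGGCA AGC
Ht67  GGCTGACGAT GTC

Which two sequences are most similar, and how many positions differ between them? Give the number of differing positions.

5

Pairwise Hamming distances:
  Ht79 vs Ht53: 6
  Ht79 vs Ht67: 5
  Ht53 vs Ht67: 9
The smallest is 5, between Ht79 and Ht67.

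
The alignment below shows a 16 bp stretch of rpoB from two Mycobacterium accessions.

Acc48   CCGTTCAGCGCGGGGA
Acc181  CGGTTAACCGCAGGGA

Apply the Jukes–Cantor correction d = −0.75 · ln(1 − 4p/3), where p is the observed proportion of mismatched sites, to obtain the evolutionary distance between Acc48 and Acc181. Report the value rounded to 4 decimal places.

0.3041

Mismatches occur at site 2 (C↔G), site 6 (C↔A), site 8 (G↔C), site 12 (G↔A).
p = 4/16 = 0.250000.
d = −0.75 · ln(1 − (4/3)·0.250000) = −0.75 · ln(0.666667) = −0.75 · (-0.405465) = 0.3041.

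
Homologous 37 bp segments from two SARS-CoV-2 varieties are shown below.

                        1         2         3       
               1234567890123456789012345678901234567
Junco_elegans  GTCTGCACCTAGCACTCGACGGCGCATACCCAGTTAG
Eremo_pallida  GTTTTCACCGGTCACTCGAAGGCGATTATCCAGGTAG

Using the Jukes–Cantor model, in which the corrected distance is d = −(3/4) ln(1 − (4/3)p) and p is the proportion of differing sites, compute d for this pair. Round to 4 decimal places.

The sequences differ at positions 3 (C/T), 5 (G/T), 10 (T/G), 11 (A/G), 12 (G/T), 20 (C/A), 25 (C/A), 26 (A/T), 29 (C/T), 34 (T/G).
p = 10/37 = 0.270270.
d = −0.75 · ln(1 − (4/3)·0.270270) = −0.75 · ln(0.639640) = −0.75 · (-0.446850) = 0.3351.

0.3351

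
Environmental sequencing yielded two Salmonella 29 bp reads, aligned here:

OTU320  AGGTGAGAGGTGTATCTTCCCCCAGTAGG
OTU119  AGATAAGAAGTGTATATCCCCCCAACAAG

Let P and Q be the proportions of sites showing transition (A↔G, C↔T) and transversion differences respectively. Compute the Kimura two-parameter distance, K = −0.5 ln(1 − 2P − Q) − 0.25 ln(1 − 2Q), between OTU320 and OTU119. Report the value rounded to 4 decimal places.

Differing sites — 3:G/A (Ti); 5:G/A (Ti); 9:G/A (Ti); 16:C/A (Tv); 18:T/C (Ti); 25:G/A (Ti); 26:T/C (Ti); 28:G/A (Ti).
Of the 8 differences, 7 transitions and 1 transversion over 29 sites: P = 7/29 = 0.241379, Q = 1/29 = 0.034483.
d = −0.5·ln(0.482759) − 0.25·ln(0.931034) = −0.5·(-0.728238) − 0.25·(-0.071459) = 0.3820.

0.3820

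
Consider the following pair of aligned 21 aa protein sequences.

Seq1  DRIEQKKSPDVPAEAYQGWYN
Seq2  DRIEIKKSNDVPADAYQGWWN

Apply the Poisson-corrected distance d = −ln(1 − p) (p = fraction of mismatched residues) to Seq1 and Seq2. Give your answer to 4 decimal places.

The sequences differ at positions 5 (Q/I), 9 (P/N), 14 (E/D), 20 (Y/W).
p = 4/21 = 0.190476.
d = −ln(1 − 0.190476) = −ln(0.809524) = 0.2113.

0.2113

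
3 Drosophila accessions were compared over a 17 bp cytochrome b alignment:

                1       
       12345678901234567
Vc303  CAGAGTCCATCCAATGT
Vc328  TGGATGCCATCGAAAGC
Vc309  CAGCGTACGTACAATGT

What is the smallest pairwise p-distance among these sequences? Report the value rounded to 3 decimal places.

0.235

Pairwise Hamming distances:
  Vc303 vs Vc328: 7
  Vc303 vs Vc309: 4
  Vc328 vs Vc309: 11
The smallest is 4 mismatches, between Vc303 and Vc309; p = 4/17 = 0.235.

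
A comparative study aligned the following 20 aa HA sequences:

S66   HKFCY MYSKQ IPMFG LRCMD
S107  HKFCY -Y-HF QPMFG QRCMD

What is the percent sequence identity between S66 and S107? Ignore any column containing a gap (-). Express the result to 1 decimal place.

Excluding the 2 gap columns leaves 18 comparable sites.
Differing sites — 9:K/H; 10:Q/F; 11:I/Q; 16:L/Q.
14 of the 18 comparable sites match, so the percent identity is 14/18 × 100 = 77.8%.

77.8%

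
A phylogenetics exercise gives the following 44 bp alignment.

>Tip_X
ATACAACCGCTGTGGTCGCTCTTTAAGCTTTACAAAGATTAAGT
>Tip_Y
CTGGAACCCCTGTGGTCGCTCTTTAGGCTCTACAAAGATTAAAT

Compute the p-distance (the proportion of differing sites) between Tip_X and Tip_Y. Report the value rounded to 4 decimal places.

Differing sites — 1:A/C; 3:A/G; 4:C/G; 9:G/C; 26:A/G; 30:T/C; 43:G/A.
There are 7 differences over 44 sites, so p = 7/44 = 0.1591.

0.1591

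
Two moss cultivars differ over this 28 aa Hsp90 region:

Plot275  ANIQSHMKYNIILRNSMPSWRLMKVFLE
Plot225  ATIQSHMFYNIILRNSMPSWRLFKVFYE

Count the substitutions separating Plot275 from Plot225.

Mismatches occur at site 2 (N/T), site 8 (K/F), site 23 (M/F), site 27 (L/Y).
That gives 4 mismatches out of 28 aligned sites, so the Hamming distance is 4.

4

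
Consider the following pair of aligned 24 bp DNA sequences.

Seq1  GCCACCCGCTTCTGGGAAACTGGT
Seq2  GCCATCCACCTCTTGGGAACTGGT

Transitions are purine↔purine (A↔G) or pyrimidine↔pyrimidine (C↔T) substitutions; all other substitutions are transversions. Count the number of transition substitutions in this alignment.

The sequences differ at positions 5 (C/T, transition), 8 (G/A, transition), 10 (T/C, transition), 14 (G/T, transversion), 17 (A/G, transition).
Of the 5 differences, 4 transitions and 1 transversion, so the answer is 4.

4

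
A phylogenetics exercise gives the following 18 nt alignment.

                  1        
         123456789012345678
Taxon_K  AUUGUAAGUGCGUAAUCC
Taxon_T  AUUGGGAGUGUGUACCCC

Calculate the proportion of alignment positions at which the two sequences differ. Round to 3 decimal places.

Mismatches occur at site 5 (U→G), site 6 (A→G), site 11 (C→U), site 15 (A→C), site 16 (U→C).
There are 5 differences over 18 sites, so p = 5/18 = 0.278.

0.278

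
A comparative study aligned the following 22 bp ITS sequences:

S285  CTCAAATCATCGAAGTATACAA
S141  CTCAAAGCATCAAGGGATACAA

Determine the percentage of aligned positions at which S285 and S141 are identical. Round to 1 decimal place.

Mismatches occur at site 7 (T→G), site 12 (G→A), site 14 (A→G), site 16 (T→G).
18 of the 22 sites match, so the percent identity is 18/22 × 100 = 81.8%.

81.8%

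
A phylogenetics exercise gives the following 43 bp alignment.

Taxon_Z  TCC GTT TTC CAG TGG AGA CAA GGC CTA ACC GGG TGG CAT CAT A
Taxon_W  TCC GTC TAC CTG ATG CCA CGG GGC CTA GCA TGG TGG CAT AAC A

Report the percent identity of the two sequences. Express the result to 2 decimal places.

67.44%

The sequences differ at positions 6 (T/C), 8 (T/A), 11 (A/T), 13 (T/A), 14 (G/T), 16 (A/C), 17 (G/C), 20 (A/G), 21 (A/G), 28 (A/G), 30 (C/A), 31 (G/T), 40 (C/A), 42 (T/C).
29 of the 43 sites match, so the percent identity is 29/43 × 100 = 67.44%.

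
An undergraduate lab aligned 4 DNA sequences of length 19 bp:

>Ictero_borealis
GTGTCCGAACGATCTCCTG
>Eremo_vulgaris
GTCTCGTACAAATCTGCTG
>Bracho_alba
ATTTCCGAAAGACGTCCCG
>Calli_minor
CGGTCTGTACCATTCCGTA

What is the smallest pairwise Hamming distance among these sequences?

6

Pairwise Hamming distances:
  Ictero_borealis vs Eremo_vulgaris: 7
  Ictero_borealis vs Bracho_alba: 6
  Ictero_borealis vs Calli_minor: 9
  Eremo_vulgaris vs Bracho_alba: 10
  Eremo_vulgaris vs Calli_minor: 14
  Bracho_alba vs Calli_minor: 13
The smallest is 6, between Ictero_borealis and Bracho_alba.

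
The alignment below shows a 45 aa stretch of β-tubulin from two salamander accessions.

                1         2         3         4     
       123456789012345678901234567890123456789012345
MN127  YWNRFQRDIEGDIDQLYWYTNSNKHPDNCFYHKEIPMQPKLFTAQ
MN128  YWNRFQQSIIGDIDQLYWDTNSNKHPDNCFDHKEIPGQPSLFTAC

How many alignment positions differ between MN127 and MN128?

8

The sequences differ at positions 7 (R/Q), 8 (D/S), 10 (E/I), 19 (Y/D), 31 (Y/D), 37 (M/G), 40 (K/S), 45 (Q/C).
That gives 8 mismatches out of 45 aligned sites, so the Hamming distance is 8.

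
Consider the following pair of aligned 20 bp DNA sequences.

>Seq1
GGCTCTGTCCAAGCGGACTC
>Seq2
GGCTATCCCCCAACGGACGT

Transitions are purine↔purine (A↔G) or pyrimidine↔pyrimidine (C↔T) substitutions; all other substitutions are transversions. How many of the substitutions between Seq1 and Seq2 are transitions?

The sequences differ at positions 5 (C/A, transversion), 7 (G/C, transversion), 8 (T/C, transition), 11 (A/C, transversion), 13 (G/A, transition), 19 (T/G, transversion), 20 (C/T, transition).
Of the 7 differences, 3 transitions and 4 transversions, so the answer is 3.

3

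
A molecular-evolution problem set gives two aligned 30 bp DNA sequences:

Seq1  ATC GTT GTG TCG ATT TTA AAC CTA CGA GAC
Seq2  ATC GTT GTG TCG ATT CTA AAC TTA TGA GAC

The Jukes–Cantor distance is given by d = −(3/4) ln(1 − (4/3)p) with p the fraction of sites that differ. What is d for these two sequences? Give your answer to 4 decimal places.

Mismatches occur at site 16 (T→C), site 22 (C→T), site 25 (C→T).
p = 3/30 = 0.100000.
d = −0.75 · ln(1 − (4/3)·0.100000) = −0.75 · ln(0.866667) = −0.75 · (-0.143100) = 0.1073.

0.1073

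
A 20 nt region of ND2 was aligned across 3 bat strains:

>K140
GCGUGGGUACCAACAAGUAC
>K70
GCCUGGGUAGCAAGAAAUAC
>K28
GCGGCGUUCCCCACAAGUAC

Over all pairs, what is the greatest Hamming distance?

9

Pairwise Hamming distances:
  K140 vs K70: 4
  K140 vs K28: 5
  K70 vs K28: 9
The largest is 9, between K70 and K28.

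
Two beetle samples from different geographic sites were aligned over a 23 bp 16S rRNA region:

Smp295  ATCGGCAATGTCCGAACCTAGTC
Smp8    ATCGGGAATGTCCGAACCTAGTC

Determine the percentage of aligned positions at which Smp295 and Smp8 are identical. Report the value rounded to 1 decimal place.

95.7%

The sequences differ at position 6 (C/G).
22 of the 23 sites match, so the percent identity is 22/23 × 100 = 95.7%.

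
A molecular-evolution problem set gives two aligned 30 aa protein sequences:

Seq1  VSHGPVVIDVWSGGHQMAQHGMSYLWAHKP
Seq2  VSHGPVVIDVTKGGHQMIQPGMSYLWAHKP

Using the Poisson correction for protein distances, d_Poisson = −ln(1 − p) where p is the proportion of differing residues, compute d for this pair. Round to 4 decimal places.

0.1431

Differing sites — 11:W/T; 12:S/K; 18:A/I; 20:H/P.
p = 4/30 = 0.133333.
d = −ln(1 − 0.133333) = −ln(0.866667) = 0.1431.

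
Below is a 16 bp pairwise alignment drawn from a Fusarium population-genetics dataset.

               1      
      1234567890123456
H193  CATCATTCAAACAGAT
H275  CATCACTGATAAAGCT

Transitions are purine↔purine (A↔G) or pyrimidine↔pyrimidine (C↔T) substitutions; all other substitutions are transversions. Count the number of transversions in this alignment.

Mismatches occur at site 6 (T/C, transition), site 8 (C/G, transversion), site 10 (A/T, transversion), site 12 (C/A, transversion), site 15 (A/C, transversion).
Of the 5 differences, 1 transition and 4 transversions, so the answer is 4.

4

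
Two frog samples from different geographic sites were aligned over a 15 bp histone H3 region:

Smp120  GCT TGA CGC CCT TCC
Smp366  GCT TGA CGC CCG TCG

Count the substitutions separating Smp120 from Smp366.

2

Differing sites — 12:T/G; 15:C/G.
That gives 2 mismatches out of 15 aligned sites, so the Hamming distance is 2.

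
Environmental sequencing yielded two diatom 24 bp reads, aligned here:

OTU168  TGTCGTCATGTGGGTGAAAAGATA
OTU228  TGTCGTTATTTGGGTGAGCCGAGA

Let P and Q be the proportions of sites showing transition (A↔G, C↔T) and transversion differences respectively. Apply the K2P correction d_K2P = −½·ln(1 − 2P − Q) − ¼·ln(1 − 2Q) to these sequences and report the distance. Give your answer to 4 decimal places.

The sequences differ at positions 7 (C/T, transition), 10 (G/T, transversion), 18 (A/G, transition), 19 (A/C, transversion), 20 (A/C, transversion), 23 (T/G, transversion).
Of the 6 differences, 2 transitions and 4 transversions over 24 sites: P = 2/24 = 0.083333, Q = 4/24 = 0.166667.
d = −0.5·ln(0.666667) − 0.25·ln(0.666666) = −0.5·(-0.405465) − 0.25·(-0.405466) = 0.3041.

0.3041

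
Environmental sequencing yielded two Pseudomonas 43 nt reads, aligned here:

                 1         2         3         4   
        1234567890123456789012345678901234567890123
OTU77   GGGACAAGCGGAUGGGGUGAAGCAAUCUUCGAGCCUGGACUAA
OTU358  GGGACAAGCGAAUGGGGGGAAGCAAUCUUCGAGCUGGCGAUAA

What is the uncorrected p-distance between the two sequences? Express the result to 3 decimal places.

Differing sites — 11:G/A; 18:U/G; 35:C/U; 36:U/G; 38:G/C; 39:A/G; 40:C/A.
There are 7 differences over 43 sites, so p = 7/43 = 0.163.

0.163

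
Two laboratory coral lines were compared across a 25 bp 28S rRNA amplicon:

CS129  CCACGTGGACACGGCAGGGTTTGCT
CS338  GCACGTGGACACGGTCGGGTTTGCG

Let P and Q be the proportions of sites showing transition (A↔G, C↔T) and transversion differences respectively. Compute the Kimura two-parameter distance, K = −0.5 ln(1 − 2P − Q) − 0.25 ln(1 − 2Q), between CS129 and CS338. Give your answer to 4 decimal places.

0.1802

Differing sites — 1:C/G (Tv); 15:C/T (Ti); 16:A/C (Tv); 25:T/G (Tv).
Of the 4 differences, 1 transition and 3 transversions over 25 sites: P = 1/25 = 0.040000, Q = 3/25 = 0.120000.
d = −0.5·ln(0.800000) − 0.25·ln(0.760000) = −0.5·(-0.223144) − 0.25·(-0.274437) = 0.1802.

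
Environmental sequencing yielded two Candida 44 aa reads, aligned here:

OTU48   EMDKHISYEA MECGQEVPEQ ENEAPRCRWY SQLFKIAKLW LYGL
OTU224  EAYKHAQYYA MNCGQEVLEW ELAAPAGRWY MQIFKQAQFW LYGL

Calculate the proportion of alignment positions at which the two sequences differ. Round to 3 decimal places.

Differing sites — 2:M/A; 3:D/Y; 6:I/A; 7:S/Q; 9:E/Y; 12:E/N; 18:P/L; 20:Q/W; 22:N/L; 23:E/A; 26:R/A; 27:C/G; 31:S/M; 33:L/I; 36:I/Q; 38:K/Q; 39:L/F.
There are 17 differences over 44 sites, so p = 17/44 = 0.386.

0.386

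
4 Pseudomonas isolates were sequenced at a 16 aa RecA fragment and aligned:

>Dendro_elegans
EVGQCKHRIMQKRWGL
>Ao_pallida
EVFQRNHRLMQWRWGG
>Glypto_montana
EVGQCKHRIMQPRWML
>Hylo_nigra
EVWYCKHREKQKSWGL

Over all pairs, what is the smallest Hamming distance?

Pairwise Hamming distances:
  Dendro_elegans vs Ao_pallida: 6
  Dendro_elegans vs Glypto_montana: 2
  Dendro_elegans vs Hylo_nigra: 5
  Ao_pallida vs Glypto_montana: 7
  Ao_pallida vs Hylo_nigra: 9
  Glypto_montana vs Hylo_nigra: 7
The smallest is 2, between Dendro_elegans and Glypto_montana.

2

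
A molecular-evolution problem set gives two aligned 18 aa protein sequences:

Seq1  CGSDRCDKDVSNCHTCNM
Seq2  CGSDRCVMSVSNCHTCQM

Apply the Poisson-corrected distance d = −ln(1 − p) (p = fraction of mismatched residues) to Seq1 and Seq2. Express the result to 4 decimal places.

0.2513

Differing sites — 7:D/V; 8:K/M; 9:D/S; 17:N/Q.
p = 4/18 = 0.222222.
d = −ln(1 − 0.222222) = −ln(0.777778) = 0.2513.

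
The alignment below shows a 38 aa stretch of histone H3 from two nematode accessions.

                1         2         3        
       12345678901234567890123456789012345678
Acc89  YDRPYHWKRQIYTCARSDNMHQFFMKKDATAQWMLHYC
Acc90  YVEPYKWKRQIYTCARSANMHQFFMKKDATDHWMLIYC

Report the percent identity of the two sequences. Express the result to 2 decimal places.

The sequences differ at positions 2 (D/V), 3 (R/E), 6 (H/K), 18 (D/A), 31 (A/D), 32 (Q/H), 36 (H/I).
31 of the 38 sites match, so the percent identity is 31/38 × 100 = 81.58%.

81.58%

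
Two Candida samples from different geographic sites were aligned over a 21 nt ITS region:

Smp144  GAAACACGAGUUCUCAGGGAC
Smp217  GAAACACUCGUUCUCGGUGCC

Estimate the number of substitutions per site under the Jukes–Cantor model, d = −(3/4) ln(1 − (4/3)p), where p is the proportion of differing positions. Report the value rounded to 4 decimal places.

0.2865

Differing sites — 8:G/U; 9:A/C; 16:A/G; 18:G/U; 20:A/C.
p = 5/21 = 0.238095.
d = −0.75 · ln(1 − (4/3)·0.238095) = −0.75 · ln(0.682540) = −0.75 · (-0.381934) = 0.2865.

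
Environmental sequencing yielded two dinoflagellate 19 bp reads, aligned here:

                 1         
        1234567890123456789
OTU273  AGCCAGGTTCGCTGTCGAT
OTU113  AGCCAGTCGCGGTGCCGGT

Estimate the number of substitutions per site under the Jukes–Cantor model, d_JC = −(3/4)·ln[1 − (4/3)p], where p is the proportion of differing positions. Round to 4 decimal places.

Differing sites — 7:G/T; 8:T/C; 9:T/G; 12:C/G; 15:T/C; 18:A/G.
p = 6/19 = 0.315789.
d = −0.75 · ln(1 − (4/3)·0.315789) = −0.75 · ln(0.578948) = −0.75 · (-0.546543) = 0.4099.

0.4099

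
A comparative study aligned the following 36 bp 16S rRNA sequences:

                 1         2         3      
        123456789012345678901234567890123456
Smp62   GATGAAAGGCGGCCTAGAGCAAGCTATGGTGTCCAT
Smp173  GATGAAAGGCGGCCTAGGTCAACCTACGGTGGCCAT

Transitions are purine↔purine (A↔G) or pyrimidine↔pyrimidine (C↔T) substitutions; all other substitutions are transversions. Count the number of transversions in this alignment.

3

The sequences differ at positions 18 (A/G, transition), 19 (G/T, transversion), 23 (G/C, transversion), 27 (T/C, transition), 32 (T/G, transversion).
Of the 5 differences, 2 transitions and 3 transversions, so the answer is 3.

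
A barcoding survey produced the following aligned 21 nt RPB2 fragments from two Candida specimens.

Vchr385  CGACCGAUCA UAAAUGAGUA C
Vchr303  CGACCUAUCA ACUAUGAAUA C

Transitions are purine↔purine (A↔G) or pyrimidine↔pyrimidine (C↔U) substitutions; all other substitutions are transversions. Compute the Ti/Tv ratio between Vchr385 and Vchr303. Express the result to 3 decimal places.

0.250

The sequences differ at positions 6 (G/U, transversion), 11 (U/A, transversion), 12 (A/C, transversion), 13 (A/U, transversion), 18 (G/A, transition).
Of the 5 differences, 1 transition and 4 transversions, so Ti/Tv = 1/4 = 0.250.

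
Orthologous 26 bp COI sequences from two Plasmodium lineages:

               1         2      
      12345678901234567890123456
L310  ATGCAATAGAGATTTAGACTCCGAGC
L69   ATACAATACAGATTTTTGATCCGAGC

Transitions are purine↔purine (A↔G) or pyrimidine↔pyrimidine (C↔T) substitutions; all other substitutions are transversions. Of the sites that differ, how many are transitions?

The sequences differ at positions 3 (G/A, transition), 9 (G/C, transversion), 16 (A/T, transversion), 17 (G/T, transversion), 18 (A/G, transition), 19 (C/A, transversion).
Of the 6 differences, 2 transitions and 4 transversions, so the answer is 2.

2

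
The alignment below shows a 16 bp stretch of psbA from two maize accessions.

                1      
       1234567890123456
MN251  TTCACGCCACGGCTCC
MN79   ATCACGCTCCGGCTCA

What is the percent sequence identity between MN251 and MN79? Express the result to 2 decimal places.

75.00%

The sequences differ at positions 1 (T/A), 8 (C/T), 9 (A/C), 16 (C/A).
12 of the 16 sites match, so the percent identity is 12/16 × 100 = 75.00%.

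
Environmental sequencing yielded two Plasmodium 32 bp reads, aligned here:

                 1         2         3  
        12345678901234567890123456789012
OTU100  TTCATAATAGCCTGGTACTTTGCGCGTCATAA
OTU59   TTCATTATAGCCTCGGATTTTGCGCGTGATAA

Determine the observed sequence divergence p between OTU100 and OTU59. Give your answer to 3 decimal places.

The sequences differ at positions 6 (A/T), 14 (G/C), 16 (T/G), 18 (C/T), 28 (C/G).
There are 5 differences over 32 sites, so p = 5/32 = 0.156.

0.156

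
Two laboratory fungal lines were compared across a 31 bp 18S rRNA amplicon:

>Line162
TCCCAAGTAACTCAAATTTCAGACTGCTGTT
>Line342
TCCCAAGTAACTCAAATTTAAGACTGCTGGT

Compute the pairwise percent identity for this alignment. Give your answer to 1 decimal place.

93.5%

Mismatches occur at site 20 (C/A), site 30 (T/G).
29 of the 31 sites match, so the percent identity is 29/31 × 100 = 93.5%.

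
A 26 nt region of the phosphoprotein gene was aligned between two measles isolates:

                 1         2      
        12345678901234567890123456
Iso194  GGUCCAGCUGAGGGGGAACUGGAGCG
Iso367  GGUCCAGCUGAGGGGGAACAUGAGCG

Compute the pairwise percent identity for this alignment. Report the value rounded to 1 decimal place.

Mismatches occur at site 20 (U/A), site 21 (G/U).
24 of the 26 sites match, so the percent identity is 24/26 × 100 = 92.3%.

92.3%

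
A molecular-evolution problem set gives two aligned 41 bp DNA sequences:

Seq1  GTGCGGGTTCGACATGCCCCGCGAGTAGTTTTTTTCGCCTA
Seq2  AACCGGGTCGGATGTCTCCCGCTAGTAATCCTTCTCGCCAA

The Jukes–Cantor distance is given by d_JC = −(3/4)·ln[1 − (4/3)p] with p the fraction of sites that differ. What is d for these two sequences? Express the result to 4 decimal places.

Differing sites — 1:G/A; 2:T/A; 3:G/C; 9:T/C; 10:C/G; 13:C/T; 14:A/G; 16:G/C; 17:C/T; 23:G/T; 28:G/A; 30:T/C; 31:T/C; 34:T/C; 40:T/A.
p = 15/41 = 0.365854.
d = −0.75 · ln(1 − (4/3)·0.365854) = −0.75 · ln(0.512195) = −0.75 · (-0.669050) = 0.5018.

0.5018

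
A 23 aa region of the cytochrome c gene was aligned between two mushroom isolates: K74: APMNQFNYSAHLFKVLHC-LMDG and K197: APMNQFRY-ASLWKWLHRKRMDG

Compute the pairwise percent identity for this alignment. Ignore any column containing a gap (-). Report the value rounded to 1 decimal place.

71.4%

Excluding the 2 gap columns leaves 21 comparable sites.
The sequences differ at positions 7 (N/R), 11 (H/S), 13 (F/W), 15 (V/W), 18 (C/R), 20 (L/R).
15 of the 21 comparable sites match, so the percent identity is 15/21 × 100 = 71.4%.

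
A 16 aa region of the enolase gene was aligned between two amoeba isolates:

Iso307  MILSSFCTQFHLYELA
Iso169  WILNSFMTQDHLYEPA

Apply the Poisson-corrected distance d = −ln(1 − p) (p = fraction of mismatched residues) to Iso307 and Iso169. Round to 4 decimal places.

Differing sites — 1:M/W; 4:S/N; 7:C/M; 10:F/D; 15:L/P.
p = 5/16 = 0.312500.
d = −ln(1 − 0.312500) = −ln(0.687500) = 0.3747.

0.3747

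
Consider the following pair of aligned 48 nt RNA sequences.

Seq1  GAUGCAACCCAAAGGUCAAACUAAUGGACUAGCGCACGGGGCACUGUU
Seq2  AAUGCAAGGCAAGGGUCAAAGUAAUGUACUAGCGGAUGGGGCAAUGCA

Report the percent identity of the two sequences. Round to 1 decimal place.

77.1%

Mismatches occur at site 1 (G/A), site 8 (C/G), site 9 (C/G), site 13 (A/G), site 21 (C/G), site 27 (G/U), site 35 (C/G), site 37 (C/U), site 44 (C/A), site 47 (U/C), site 48 (U/A).
37 of the 48 sites match, so the percent identity is 37/48 × 100 = 77.1%.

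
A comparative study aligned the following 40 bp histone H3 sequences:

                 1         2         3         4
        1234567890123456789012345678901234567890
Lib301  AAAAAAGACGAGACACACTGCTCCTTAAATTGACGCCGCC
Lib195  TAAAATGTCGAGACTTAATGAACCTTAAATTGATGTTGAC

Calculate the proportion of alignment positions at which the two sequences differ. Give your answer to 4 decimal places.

0.3000

Differing sites — 1:A/T; 6:A/T; 8:A/T; 15:A/T; 16:C/T; 18:C/A; 21:C/A; 22:T/A; 34:C/T; 36:C/T; 37:C/T; 39:C/A.
There are 12 differences over 40 sites, so p = 12/40 = 0.3000.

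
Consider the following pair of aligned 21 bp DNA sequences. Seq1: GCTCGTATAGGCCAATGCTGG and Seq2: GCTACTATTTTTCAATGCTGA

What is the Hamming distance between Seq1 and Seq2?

7

Differing sites — 4:C/A; 5:G/C; 9:A/T; 10:G/T; 11:G/T; 12:C/T; 21:G/A.
That gives 7 mismatches out of 21 aligned sites, so the Hamming distance is 7.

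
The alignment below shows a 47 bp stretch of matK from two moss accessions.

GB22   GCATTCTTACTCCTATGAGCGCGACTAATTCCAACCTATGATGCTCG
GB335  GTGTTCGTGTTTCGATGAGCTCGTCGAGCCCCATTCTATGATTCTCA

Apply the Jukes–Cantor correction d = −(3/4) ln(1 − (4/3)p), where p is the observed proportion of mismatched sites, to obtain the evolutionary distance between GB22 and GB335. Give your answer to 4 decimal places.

Differing sites — 2:C/T; 3:A/G; 7:T/G; 9:A/G; 10:C/T; 12:C/T; 14:T/G; 21:G/T; 24:A/T; 26:T/G; 28:A/G; 29:T/C; 30:T/C; 34:A/T; 35:C/T; 43:G/T; 47:G/A.
p = 17/47 = 0.361702.
d = −0.75 · ln(1 − (4/3)·0.361702) = −0.75 · ln(0.517731) = −0.75 · (-0.658299) = 0.4937.

0.4937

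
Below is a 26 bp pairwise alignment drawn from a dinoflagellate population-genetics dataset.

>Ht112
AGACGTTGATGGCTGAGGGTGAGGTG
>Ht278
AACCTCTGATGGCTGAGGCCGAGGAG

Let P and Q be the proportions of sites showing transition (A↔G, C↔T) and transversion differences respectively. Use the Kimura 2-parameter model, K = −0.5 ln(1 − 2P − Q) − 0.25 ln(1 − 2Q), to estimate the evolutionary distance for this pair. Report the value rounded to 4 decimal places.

The sequences differ at positions 2 (G/A, transition), 3 (A/C, transversion), 5 (G/T, transversion), 6 (T/C, transition), 19 (G/C, transversion), 20 (T/C, transition), 25 (T/A, transversion).
Of the 7 differences, 3 transitions and 4 transversions over 26 sites: P = 3/26 = 0.115385, Q = 4/26 = 0.153846.
d = −0.5·ln(0.615384) − 0.25·ln(0.692308) = −0.5·(-0.485509) − 0.25·(-0.367724) = 0.3347.

0.3347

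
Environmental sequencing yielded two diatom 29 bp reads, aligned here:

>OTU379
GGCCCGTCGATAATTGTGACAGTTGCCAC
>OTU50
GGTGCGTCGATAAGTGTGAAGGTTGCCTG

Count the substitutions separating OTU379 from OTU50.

The sequences differ at positions 3 (C/T), 4 (C/G), 14 (T/G), 20 (C/A), 21 (A/G), 28 (A/T), 29 (C/G).
That gives 7 mismatches out of 29 aligned sites, so the Hamming distance is 7.

7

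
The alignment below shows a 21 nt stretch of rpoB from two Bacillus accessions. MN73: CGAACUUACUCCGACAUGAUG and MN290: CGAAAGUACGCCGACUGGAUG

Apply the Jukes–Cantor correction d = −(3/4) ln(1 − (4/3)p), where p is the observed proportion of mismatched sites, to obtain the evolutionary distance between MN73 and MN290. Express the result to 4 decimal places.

0.2865

Mismatches occur at site 5 (C/A), site 6 (U/G), site 10 (U/G), site 16 (A/U), site 17 (U/G).
p = 5/21 = 0.238095.
d = −0.75 · ln(1 − (4/3)·0.238095) = −0.75 · ln(0.682540) = −0.75 · (-0.381934) = 0.2865.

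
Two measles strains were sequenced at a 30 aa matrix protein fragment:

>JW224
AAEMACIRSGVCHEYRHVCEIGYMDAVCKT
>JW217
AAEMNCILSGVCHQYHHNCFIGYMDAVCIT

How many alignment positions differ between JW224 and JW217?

7

Differing sites — 5:A/N; 8:R/L; 14:E/Q; 16:R/H; 18:V/N; 20:E/F; 29:K/I.
That gives 7 mismatches out of 30 aligned sites, so the Hamming distance is 7.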